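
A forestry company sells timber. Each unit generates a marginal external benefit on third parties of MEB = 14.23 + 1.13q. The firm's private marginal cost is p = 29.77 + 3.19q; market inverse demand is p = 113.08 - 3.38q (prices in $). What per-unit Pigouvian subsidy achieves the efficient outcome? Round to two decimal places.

subsidy = $34.49 per unit

Social marginal cost = private MC − MEB = 15.54 + 2.06q.
Set SMC = demand: 15.54 + 2.06q = 113.08 - 3.38q → q* = 17.9301.
The Pigouvian subsidy equals MEB at q*: 14.23 + 1.13×17.9301 = 34.4910.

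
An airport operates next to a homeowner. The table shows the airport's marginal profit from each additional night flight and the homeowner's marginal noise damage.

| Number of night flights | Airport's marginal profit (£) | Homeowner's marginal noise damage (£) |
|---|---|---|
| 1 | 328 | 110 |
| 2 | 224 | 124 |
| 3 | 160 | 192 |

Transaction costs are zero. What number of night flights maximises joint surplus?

Bargaining reaches the level where marginal profit last exceeds marginal noise damage.
That holds through level 2 (224 ≥ 124) but not at 3 (160 < 192).

2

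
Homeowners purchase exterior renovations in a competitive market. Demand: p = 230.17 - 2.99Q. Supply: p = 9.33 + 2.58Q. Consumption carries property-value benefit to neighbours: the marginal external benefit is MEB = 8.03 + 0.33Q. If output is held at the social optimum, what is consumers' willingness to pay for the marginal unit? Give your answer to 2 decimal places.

P = 99.57

Social marginal benefit = demand + MEB = 238.20 - 2.66Q.
Set SMB = MC: 238.20 - 2.66Q = 9.33 + 2.58Q → Q* = 43.6775.
Consumer price on the demand curve at Q*: 230.17 − 2.99×43.6775 = 99.5743.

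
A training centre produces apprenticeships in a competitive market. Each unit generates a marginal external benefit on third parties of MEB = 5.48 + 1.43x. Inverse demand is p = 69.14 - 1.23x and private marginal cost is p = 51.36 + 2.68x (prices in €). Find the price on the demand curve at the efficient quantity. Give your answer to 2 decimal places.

P = €57.60

Social marginal cost = private MC − MEB = 45.88 + 1.25x.
Set SMC = demand: 45.88 + 1.25x = 69.14 - 1.23x → x* = 9.3790.
Consumer price on the demand curve at x*: 69.14 − 1.23×9.3790 = 57.6038.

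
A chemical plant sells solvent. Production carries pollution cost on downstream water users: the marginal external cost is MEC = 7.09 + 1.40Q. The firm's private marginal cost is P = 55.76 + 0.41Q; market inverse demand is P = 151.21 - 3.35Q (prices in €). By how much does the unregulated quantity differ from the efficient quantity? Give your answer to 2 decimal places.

Market equilibrium (private): 55.76 + 0.41Q = 151.21 - 3.35Q → Q_m = 25.3856.
Social marginal cost = private MC + MEC = 62.85 + 1.81Q.
Set SMC = demand: 62.85 + 1.81Q = 151.21 - 3.35Q → Q* = 17.1240.
Gap = |25.3856 − 17.1240| = 8.2616.

8.26 units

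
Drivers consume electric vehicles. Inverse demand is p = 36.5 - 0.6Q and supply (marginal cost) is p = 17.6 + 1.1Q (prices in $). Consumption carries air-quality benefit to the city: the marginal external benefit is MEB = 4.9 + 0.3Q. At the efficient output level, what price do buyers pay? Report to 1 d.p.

P = $26.3

Social marginal benefit = demand + MEB = 41.4 - 0.3Q.
Set SMB = MC: 41.4 - 0.3Q = 17.6 + 1.1Q → Q* = 17.0000.
Consumer price on the demand curve at Q*: 36.5 − 0.6×17.0000 = 26.3000.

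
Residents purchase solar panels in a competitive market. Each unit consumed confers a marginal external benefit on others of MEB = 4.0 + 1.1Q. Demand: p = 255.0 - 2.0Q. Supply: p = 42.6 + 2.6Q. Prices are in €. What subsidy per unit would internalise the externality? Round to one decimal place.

Social marginal benefit = demand + MEB = 259.0 - 0.9Q.
Set SMB = MC: 259.0 - 0.9Q = 42.6 + 2.6Q → Q* = 61.8286.
The Pigouvian subsidy equals MEB at Q*: 4.0 + 1.1×61.8286 = 72.0115.

subsidy = €72.0 per unit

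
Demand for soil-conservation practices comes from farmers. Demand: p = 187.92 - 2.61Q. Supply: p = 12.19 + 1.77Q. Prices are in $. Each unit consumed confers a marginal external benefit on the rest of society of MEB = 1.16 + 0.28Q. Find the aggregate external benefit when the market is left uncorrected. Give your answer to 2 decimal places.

$271.90

Market equilibrium (private): 12.19 + 1.77Q = 187.92 - 2.61Q → Q_m = 40.1210.
Total external benefit = ∫₀^{Q_m} (1.16 + 0.28Q) dQ = 1.16×40.1210 + ½×0.28×40.1210² = 271.8976.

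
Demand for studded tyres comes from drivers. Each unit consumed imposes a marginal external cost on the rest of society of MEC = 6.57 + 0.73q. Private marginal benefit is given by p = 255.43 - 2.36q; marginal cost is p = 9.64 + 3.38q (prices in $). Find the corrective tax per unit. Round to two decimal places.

Social marginal benefit = demand − MEC = 248.86 - 3.09q.
Set SMB = MC: 248.86 - 3.09q = 9.64 + 3.38q → q* = 36.9737.
The Pigouvian tax equals MEC at q*: 6.57 + 0.73×36.9737 = 33.5608.

tax = $33.56 per unit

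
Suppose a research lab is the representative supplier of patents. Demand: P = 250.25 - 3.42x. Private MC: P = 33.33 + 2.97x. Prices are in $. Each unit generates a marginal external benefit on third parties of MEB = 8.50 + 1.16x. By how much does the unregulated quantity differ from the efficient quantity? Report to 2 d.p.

9.15 units

Market equilibrium (private): 33.33 + 2.97x = 250.25 - 3.42x → x_m = 33.9468.
Social marginal cost = private MC − MEB = 24.83 + 1.81x.
Set SMC = demand: 24.83 + 1.81x = 250.25 - 3.42x → x* = 43.1013.
Gap = |33.9468 − 43.1013| = 9.1545.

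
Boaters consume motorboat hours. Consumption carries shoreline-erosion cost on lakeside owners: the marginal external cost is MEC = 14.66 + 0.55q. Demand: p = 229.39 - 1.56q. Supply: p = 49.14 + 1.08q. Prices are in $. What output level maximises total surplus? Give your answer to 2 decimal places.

Social marginal benefit = demand − MEC = 214.73 - 2.11q.
Set SMB = MC: 214.73 - 2.11q = 49.14 + 1.08q → q* = 51.9091.

q* = 51.91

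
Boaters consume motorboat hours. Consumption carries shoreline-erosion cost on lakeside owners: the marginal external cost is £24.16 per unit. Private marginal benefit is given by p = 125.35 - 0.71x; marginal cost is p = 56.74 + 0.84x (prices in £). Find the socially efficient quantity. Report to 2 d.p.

Social marginal benefit = demand − MEC = 101.19 - 0.71x.
Set SMB = MC: 101.19 - 0.71x = 56.74 + 0.84x → x* = 28.6774.

x* = 28.68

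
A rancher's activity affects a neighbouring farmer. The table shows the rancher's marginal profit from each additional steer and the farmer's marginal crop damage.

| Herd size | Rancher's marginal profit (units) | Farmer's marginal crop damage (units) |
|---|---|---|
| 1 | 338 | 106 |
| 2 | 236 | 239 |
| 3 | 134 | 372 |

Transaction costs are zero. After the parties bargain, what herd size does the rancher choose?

1

Bargaining reaches the level where marginal profit last exceeds marginal crop damage.
That holds through level 1 (338 ≥ 106) but not at 2 (236 < 239).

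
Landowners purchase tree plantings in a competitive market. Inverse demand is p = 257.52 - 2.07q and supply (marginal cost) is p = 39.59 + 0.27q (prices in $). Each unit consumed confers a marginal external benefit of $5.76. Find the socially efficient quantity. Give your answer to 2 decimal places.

q* = 95.59

Social marginal benefit = demand + MEB = 263.28 - 2.07q.
Set SMB = MC: 263.28 - 2.07q = 39.59 + 0.27q → q* = 95.5940.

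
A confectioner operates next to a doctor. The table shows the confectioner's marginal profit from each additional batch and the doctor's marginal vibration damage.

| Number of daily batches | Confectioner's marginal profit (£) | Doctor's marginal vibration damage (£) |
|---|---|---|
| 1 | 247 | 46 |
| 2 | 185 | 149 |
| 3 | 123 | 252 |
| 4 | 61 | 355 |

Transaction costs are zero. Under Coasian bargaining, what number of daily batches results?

Bargaining reaches the level where marginal profit last exceeds marginal vibration damage.
That holds through level 2 (185 ≥ 149) but not at 3 (123 < 252).

2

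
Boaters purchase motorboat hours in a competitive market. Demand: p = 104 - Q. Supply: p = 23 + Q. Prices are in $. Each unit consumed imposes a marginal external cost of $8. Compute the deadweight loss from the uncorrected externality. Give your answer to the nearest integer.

DWL = $16

Market equilibrium (private): 23 + Q = 104 - Q → Q_m = 40.5000.
Social marginal benefit = demand − MEC = 96 - Q.
Set SMB = MC: 96 - Q = 23 + Q → Q* = 36.5000.
Between Q* and Q_m the wedge MC − SMB runs linearly from 0 to MEC(Q_m), so the loss is a triangle.
DWL = ½ × 4.0000 × 8.0000 = 16.0000.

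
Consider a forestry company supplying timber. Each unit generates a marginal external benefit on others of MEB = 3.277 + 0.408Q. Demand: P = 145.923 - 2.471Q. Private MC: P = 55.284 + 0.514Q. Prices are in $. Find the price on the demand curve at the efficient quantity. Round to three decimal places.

Social marginal cost = private MC − MEB = 52.007 + 0.106Q.
Set SMC = demand: 52.007 + 0.106Q = 145.923 - 2.471Q → Q* = 36.4439.
Consumer price on the demand curve at Q*: 145.923 − 2.471×36.4439 = 55.8701.

P = $55.870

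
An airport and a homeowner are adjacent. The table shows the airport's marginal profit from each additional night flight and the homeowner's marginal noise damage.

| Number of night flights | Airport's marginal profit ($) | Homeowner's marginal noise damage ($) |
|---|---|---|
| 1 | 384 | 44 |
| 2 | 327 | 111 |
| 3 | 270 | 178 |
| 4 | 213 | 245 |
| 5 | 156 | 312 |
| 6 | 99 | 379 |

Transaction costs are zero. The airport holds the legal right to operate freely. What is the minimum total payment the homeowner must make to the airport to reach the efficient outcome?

Left alone the airport would choose level 6 (marginal profit stays positive).
Efficient level: k* = 3 (marginal profit ≥ marginal noise damage through 3).
The homeowner must at least cover the airport's forgone profit from cutting 6→3: 213 + 156 + 99 = 468.

$468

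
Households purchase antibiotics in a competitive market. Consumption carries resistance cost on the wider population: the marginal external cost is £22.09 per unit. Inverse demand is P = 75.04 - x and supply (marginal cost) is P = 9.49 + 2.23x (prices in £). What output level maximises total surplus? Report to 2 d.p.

Social marginal benefit = demand − MEC = 52.95 - x.
Set SMB = MC: 52.95 - x = 9.49 + 2.23x → x* = 13.4551.

x* = 13.46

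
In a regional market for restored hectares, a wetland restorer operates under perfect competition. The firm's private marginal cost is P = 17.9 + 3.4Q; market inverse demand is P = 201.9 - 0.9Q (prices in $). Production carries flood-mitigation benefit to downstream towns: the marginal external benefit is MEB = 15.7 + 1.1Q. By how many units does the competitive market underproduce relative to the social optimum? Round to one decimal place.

Market equilibrium (private): 17.9 + 3.4Q = 201.9 - 0.9Q → Q_m = 42.7907.
Social marginal cost = private MC − MEB = 2.2 + 2.3Q.
Set SMC = demand: 2.2 + 2.3Q = 201.9 - 0.9Q → Q* = 62.4063.
Gap = |42.7907 − 62.4063| = 19.6156.

19.6 units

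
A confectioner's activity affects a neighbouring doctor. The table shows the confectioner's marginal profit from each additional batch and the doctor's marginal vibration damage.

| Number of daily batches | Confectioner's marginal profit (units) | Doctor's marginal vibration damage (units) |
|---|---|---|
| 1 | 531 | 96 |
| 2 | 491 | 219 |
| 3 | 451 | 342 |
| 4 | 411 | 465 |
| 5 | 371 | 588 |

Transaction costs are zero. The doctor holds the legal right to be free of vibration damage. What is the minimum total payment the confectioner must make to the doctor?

Efficient level: marginal profit ≥ marginal vibration damage through level 3, so k* = 3.
With the doctor holding the right, the confectioner must at least compensate total damage at k*: 96 + 219 + 342 = 657.

657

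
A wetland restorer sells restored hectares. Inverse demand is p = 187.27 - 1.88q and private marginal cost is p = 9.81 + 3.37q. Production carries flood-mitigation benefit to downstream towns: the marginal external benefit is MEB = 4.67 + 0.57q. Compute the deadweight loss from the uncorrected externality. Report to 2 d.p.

Market equilibrium (private): 9.81 + 3.37q = 187.27 - 1.88q → q_m = 33.8019.
Social marginal cost = private MC − MEB = 5.14 + 2.80q.
Set SMC = demand: 5.14 + 2.80q = 187.27 - 1.88q → q* = 38.9167.
The welfare-loss triangle has base |q_m − q*| and height MEB(q_m) (the vertical gap between SMC and demand is zero at q* and MEB at q_m).
DWL = ½ × 5.1148 × 23.9371 = 61.2167.

DWL = 61.22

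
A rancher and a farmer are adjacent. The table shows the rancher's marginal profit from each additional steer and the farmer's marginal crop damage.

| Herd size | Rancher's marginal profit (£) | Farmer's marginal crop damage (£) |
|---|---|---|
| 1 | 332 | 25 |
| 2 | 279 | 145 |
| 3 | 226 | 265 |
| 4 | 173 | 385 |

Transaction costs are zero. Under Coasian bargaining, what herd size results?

Bargaining reaches the level where marginal profit last exceeds marginal crop damage.
That holds through level 2 (279 ≥ 145) but not at 3 (226 < 265).

2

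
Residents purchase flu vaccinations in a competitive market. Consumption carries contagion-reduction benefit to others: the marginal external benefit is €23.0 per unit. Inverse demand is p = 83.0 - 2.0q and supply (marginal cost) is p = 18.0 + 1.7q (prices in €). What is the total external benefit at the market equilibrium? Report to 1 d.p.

€404.1

Market equilibrium (private): 18.0 + 1.7q = 83.0 - 2.0q → q_m = 17.5676.
Total external benefit = MEB × q_m = 23.0 × 17.5676 = 404.0548.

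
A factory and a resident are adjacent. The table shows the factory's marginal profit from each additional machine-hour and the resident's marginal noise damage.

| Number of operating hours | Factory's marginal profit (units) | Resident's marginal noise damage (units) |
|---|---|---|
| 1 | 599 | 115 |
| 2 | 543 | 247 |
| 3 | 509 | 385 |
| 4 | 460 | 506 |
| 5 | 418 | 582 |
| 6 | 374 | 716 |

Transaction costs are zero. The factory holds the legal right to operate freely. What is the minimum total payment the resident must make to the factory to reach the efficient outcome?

1252

Left alone the factory would choose level 6 (marginal profit stays positive).
Efficient level: k* = 3 (marginal profit ≥ marginal noise damage through 3).
The resident must at least cover the factory's forgone profit from cutting 6→3: 460 + 418 + 374 = 1252.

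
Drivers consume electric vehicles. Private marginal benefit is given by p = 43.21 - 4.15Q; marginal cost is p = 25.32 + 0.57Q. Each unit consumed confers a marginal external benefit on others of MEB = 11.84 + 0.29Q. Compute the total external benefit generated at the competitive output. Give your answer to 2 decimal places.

46.96

Market equilibrium (private): 25.32 + 0.57Q = 43.21 - 4.15Q → Q_m = 3.7903.
Total external benefit = ∫₀^{Q_m} (11.84 + 0.29Q) dQ = 11.84×3.7903 + ½×0.29×3.7903² = 46.9603.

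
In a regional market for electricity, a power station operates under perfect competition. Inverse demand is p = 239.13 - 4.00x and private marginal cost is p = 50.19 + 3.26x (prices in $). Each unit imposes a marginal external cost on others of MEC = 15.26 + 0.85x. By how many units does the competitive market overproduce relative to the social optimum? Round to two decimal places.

Market equilibrium (private): 50.19 + 3.26x = 239.13 - 4.00x → x_m = 26.0248.
Social marginal cost = private MC + MEC = 65.45 + 4.11x.
Set SMC = demand: 65.45 + 4.11x = 239.13 - 4.00x → x* = 21.4155.
Gap = |26.0248 − 21.4155| = 4.6093.

4.61 units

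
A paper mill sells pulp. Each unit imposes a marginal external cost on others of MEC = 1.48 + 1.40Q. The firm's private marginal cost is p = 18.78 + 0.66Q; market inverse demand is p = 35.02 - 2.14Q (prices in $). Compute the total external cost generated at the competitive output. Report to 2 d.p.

$32.13

Market equilibrium (private): 18.78 + 0.66Q = 35.02 - 2.14Q → Q_m = 5.8000.
Total external cost = ∫₀^{Q_m} (1.48 + 1.40Q) dQ = 1.48×5.8000 + ½×1.40×5.8000² = 32.1320.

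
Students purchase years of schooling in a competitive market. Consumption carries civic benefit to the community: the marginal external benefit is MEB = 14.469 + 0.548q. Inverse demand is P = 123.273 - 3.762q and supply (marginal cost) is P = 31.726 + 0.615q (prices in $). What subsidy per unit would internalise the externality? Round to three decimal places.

subsidy = $29.642 per unit

Social marginal benefit = demand + MEB = 137.742 - 3.214q.
Set SMB = MC: 137.742 - 3.214q = 31.726 + 0.615q → q* = 27.6876.
The Pigouvian subsidy equals MEB at q*: 14.469 + 0.548×27.6876 = 29.6418.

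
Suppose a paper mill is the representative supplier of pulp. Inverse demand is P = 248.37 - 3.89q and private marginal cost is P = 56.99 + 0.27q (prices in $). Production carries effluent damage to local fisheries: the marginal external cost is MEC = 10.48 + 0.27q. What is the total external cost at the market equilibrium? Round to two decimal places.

Market equilibrium (private): 56.99 + 0.27q = 248.37 - 3.89q → q_m = 46.0048.
Total external cost = ∫₀^{q_m} (10.48 + 0.27q) dq = 10.48×46.0048 + ½×0.27×46.0048² = 767.8499.

$767.85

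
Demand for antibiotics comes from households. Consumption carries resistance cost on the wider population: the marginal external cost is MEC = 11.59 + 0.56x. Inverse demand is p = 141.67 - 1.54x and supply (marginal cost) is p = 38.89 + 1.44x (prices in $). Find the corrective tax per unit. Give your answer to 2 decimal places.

Social marginal benefit = demand − MEC = 130.08 - 2.10x.
Set SMB = MC: 130.08 - 2.10x = 38.89 + 1.44x → x* = 25.7599.
The Pigouvian tax equals MEC at x*: 11.59 + 0.56×25.7599 = 26.0155.

tax = $26.02 per unit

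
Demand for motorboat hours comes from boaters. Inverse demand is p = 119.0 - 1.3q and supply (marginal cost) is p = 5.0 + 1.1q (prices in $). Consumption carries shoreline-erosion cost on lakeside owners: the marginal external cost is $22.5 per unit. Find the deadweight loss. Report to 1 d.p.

Market equilibrium (private): 5.0 + 1.1q = 119.0 - 1.3q → q_m = 47.5000.
Social marginal benefit = demand − MEC = 96.5 - 1.3q.
Set SMB = MC: 96.5 - 1.3q = 5.0 + 1.1q → q* = 38.1250.
The welfare-loss triangle has base |q_m − q*| and height MEC(q_m) (the vertical gap between SMB and MC is zero at q* and MEC at q_m).
DWL = ½ × 9.3750 × 22.5000 = 105.4688.

DWL = $105.5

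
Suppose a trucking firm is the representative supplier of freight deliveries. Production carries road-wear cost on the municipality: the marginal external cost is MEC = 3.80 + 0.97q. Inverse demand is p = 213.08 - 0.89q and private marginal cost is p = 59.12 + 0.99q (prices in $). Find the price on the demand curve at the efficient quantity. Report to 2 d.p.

Social marginal cost = private MC + MEC = 62.92 + 1.96q.
Set SMC = demand: 62.92 + 1.96q = 213.08 - 0.89q → q* = 52.6877.
Consumer price on the demand curve at q*: 213.08 − 0.89×52.6877 = 166.1879.

P = $166.19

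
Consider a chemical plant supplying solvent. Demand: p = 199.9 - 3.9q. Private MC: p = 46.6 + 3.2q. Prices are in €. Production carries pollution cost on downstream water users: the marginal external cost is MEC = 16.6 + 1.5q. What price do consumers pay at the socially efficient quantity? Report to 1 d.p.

Social marginal cost = private MC + MEC = 63.2 + 4.7q.
Set SMC = demand: 63.2 + 4.7q = 199.9 - 3.9q → q* = 15.8953.
Consumer price on the demand curve at q*: 199.9 − 3.9×15.8953 = 137.9083.

P = €137.9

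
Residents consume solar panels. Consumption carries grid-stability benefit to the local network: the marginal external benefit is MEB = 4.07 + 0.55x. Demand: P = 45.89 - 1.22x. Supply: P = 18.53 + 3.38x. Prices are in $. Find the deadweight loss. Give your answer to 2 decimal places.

Market equilibrium (private): 18.53 + 3.38x = 45.89 - 1.22x → x_m = 5.9478.
Social marginal benefit = demand + MEB = 49.96 - 0.67x.
Set SMB = MC: 49.96 - 0.67x = 18.53 + 3.38x → x* = 7.7605.
Height of the DWL triangle at x_m is SMB(x_m) − MC(x_m) = MEB(x_m) = 7.3413.
DWL = ½ × 1.8127 × 7.3413 = 6.6538.

DWL = $6.65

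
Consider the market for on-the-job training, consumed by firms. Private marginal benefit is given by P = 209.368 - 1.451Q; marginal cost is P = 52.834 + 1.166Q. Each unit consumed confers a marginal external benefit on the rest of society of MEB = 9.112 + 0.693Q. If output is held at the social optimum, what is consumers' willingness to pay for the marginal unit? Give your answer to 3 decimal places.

P = 84.445

Social marginal benefit = demand + MEB = 218.480 - 0.758Q.
Set SMB = MC: 218.480 - 0.758Q = 52.834 + 1.166Q → Q* = 86.0946.
Consumer price on the demand curve at Q*: 209.368 − 1.451×86.0946 = 84.4447.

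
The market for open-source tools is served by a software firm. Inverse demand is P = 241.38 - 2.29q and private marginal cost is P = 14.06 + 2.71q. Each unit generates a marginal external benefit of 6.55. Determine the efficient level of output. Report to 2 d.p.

q* = 46.77

Social marginal cost = private MC − MEB = 7.51 + 2.71q.
Set SMC = demand: 7.51 + 2.71q = 241.38 - 2.29q → q* = 46.7740.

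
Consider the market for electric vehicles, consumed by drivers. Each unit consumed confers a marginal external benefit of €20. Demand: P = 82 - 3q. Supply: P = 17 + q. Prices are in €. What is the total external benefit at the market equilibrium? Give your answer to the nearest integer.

Market equilibrium (private): 17 + q = 82 - 3q → q_m = 16.2500.
Total external benefit = MEB × q_m = 20 × 16.2500 = 325.0000.

€325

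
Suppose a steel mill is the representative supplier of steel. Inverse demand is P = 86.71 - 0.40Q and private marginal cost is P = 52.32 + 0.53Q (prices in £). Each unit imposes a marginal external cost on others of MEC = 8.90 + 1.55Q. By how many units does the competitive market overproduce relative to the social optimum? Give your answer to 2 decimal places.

Market equilibrium (private): 52.32 + 0.53Q = 86.71 - 0.40Q → Q_m = 36.9785.
Social marginal cost = private MC + MEC = 61.22 + 2.08Q.
Set SMC = demand: 61.22 + 2.08Q = 86.71 - 0.40Q → Q* = 10.2782.
Gap = |36.9785 − 10.2782| = 26.7003.

26.70 units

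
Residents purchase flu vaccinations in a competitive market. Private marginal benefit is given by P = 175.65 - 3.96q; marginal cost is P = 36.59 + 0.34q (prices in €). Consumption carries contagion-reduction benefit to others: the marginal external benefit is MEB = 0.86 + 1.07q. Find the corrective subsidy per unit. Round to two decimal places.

subsidy = €47.21 per unit

Social marginal benefit = demand + MEB = 176.51 - 2.89q.
Set SMB = MC: 176.51 - 2.89q = 36.59 + 0.34q → q* = 43.3189.
The Pigouvian subsidy equals MEB at q*: 0.86 + 1.07×43.3189 = 47.2112.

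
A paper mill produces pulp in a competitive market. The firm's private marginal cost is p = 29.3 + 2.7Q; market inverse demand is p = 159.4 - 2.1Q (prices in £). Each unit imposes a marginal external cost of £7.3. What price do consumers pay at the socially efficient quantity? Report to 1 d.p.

Social marginal cost = private MC + MEC = 36.6 + 2.7Q.
Set SMC = demand: 36.6 + 2.7Q = 159.4 - 2.1Q → Q* = 25.5833.
Consumer price on the demand curve at Q*: 159.4 − 2.1×25.5833 = 105.6751.

P = £105.7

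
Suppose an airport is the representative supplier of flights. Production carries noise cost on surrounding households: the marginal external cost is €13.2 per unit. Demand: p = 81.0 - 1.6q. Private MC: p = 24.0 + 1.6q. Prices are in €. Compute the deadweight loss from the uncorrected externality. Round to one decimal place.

DWL = €27.2

Market equilibrium (private): 24.0 + 1.6q = 81.0 - 1.6q → q_m = 17.8125.
Social marginal cost = private MC + MEC = 37.2 + 1.6q.
Set SMC = demand: 37.2 + 1.6q = 81.0 - 1.6q → q* = 13.6875.
Height of the DWL triangle at q_m is SMC(q_m) − demand(q_m) = MEC(q_m) = 13.2000.
DWL = ½ × 4.1250 × 13.2000 = 27.2250.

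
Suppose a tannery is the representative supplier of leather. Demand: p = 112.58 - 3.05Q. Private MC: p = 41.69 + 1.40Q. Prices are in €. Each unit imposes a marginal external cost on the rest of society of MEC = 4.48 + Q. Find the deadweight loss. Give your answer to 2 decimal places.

DWL = €38.22

Market equilibrium (private): 41.69 + 1.40Q = 112.58 - 3.05Q → Q_m = 15.9303.
Social marginal cost = private MC + MEC = 46.17 + 2.40Q.
Set SMC = demand: 46.17 + 2.40Q = 112.58 - 3.05Q → Q* = 12.1853.
The welfare-loss triangle has base |Q_m − Q*| and height MEC(Q_m) (the vertical gap between SMC and demand is zero at Q* and MEC at Q_m).
DWL = ½ × 3.7450 × 20.4103 = 38.2183.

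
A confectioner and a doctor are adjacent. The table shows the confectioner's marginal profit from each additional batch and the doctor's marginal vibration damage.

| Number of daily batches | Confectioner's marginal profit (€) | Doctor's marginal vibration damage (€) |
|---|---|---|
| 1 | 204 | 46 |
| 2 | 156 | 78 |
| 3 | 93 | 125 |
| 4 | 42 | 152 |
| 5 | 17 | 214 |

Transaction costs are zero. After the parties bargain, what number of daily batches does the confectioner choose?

2

Bargaining reaches the level where marginal profit last exceeds marginal vibration damage.
That holds through level 2 (156 ≥ 78) but not at 3 (93 < 125).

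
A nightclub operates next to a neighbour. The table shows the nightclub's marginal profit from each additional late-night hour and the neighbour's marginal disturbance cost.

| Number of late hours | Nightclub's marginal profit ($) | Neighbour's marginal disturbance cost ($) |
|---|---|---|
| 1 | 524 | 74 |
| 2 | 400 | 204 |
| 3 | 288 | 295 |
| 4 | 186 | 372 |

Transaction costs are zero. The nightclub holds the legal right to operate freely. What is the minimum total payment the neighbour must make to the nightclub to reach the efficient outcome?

Left alone the nightclub would choose level 4 (marginal profit stays positive).
Efficient level: k* = 2 (marginal profit ≥ marginal disturbance cost through 2).
The neighbour must at least cover the nightclub's forgone profit from cutting 4→2: 288 + 186 = 474.

$474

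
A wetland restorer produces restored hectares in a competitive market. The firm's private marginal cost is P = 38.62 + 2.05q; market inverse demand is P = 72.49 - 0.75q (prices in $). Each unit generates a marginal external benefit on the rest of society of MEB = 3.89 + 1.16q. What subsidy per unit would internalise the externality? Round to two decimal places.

Social marginal cost = private MC − MEB = 34.73 + 0.89q.
Set SMC = demand: 34.73 + 0.89q = 72.49 - 0.75q → q* = 23.0244.
The Pigouvian subsidy equals MEB at q*: 3.89 + 1.16×23.0244 = 30.5983.

subsidy = $30.60 per unit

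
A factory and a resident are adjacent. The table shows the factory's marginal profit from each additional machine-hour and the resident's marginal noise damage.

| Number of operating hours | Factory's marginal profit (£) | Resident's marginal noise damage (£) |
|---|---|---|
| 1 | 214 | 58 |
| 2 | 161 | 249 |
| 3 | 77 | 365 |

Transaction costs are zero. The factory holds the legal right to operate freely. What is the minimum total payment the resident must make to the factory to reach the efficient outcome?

£238

Left alone the factory would choose level 3 (marginal profit stays positive).
Efficient level: k* = 1 (marginal profit ≥ marginal noise damage through 1).
The resident must at least cover the factory's forgone profit from cutting 3→1: 161 + 77 = 238.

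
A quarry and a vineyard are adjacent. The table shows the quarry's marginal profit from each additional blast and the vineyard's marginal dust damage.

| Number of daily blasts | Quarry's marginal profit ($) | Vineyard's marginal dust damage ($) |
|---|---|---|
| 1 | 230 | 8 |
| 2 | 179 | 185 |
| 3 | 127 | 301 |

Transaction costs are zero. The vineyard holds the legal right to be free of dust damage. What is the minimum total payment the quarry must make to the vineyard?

$8

Efficient level: marginal profit ≥ marginal dust damage through level 1, so k* = 1.
With the vineyard holding the right, the quarry must at least compensate total damage at k*: 8 = 8.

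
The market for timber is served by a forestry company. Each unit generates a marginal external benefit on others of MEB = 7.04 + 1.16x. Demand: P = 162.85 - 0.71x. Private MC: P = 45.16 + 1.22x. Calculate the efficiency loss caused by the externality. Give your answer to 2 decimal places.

DWL = 3927.99

Market equilibrium (private): 45.16 + 1.22x = 162.85 - 0.71x → x_m = 60.9793.
Social marginal cost = private MC − MEB = 38.12 + 0.06x.
Set SMC = demand: 38.12 + 0.06x = 162.85 - 0.71x → x* = 161.9870.
The welfare-loss triangle has base |x_m − x*| and height MEB(x_m) (the vertical gap between SMC and demand is zero at x* and MEB at x_m).
DWL = ½ × 101.0077 × 77.7760 = 3927.9874.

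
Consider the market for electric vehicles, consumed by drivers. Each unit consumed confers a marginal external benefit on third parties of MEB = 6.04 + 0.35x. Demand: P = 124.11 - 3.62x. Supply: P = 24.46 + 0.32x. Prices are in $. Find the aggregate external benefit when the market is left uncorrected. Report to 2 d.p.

Market equilibrium (private): 24.46 + 0.32x = 124.11 - 3.62x → x_m = 25.2919.
Total external benefit = ∫₀^{x_m} (6.04 + 0.35x) dx = 6.04×25.2919 + ½×0.35×25.2919² = 264.7071.

$264.71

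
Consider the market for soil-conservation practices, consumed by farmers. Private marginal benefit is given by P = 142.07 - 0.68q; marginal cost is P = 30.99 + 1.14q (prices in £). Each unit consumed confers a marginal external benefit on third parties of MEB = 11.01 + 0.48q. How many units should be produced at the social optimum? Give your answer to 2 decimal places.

q* = 91.11

Social marginal benefit = demand + MEB = 153.08 - 0.20q.
Set SMB = MC: 153.08 - 0.20q = 30.99 + 1.14q → q* = 91.1119.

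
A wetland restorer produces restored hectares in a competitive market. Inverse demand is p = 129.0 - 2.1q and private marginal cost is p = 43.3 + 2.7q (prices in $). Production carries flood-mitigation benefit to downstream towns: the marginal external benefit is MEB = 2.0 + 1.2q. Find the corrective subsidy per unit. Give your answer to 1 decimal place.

Social marginal cost = private MC − MEB = 41.3 + 1.5q.
Set SMC = demand: 41.3 + 1.5q = 129.0 - 2.1q → q* = 24.3611.
The Pigouvian subsidy equals MEB at q*: 2.0 + 1.2×24.3611 = 31.2333.

subsidy = $31.2 per unit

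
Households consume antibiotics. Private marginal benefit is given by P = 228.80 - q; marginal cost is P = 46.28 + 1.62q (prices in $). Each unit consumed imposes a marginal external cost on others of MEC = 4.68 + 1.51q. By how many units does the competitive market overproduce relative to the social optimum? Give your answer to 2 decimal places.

26.60 units

Market equilibrium (private): 46.28 + 1.62q = 228.80 - q → q_m = 69.6641.
Social marginal benefit = demand − MEC = 224.12 - 2.51q.
Set SMB = MC: 224.12 - 2.51q = 46.28 + 1.62q → q* = 43.0605.
Gap = |69.6641 − 43.0605| = 26.6036.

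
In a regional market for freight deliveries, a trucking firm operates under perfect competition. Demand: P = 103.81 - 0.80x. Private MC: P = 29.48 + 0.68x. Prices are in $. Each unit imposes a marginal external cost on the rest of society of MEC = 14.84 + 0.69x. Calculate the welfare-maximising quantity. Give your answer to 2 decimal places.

x* = 27.41

Social marginal cost = private MC + MEC = 44.32 + 1.37x.
Set SMC = demand: 44.32 + 1.37x = 103.81 - 0.80x → x* = 27.4147.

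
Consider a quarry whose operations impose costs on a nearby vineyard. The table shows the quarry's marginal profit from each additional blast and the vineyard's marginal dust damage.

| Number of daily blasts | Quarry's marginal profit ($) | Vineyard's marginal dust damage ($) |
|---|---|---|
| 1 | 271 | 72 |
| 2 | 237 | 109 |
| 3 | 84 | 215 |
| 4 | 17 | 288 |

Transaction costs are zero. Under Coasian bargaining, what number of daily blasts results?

2

Bargaining reaches the level where marginal profit last exceeds marginal dust damage.
That holds through level 2 (237 ≥ 109) but not at 3 (84 < 215).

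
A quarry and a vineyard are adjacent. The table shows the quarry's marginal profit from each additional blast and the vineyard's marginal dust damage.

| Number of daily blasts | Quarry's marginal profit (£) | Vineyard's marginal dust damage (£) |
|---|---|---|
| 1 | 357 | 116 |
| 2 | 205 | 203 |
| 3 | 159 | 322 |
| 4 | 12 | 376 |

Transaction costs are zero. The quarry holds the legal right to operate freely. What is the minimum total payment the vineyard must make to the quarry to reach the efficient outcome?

£171

Left alone the quarry would choose level 4 (marginal profit stays positive).
Efficient level: k* = 2 (marginal profit ≥ marginal dust damage through 2).
The vineyard must at least cover the quarry's forgone profit from cutting 4→2: 159 + 12 = 171.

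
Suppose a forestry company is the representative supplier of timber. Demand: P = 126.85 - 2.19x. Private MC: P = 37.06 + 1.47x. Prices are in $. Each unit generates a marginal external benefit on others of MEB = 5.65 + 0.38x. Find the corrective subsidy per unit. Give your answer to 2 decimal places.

subsidy = $16.71 per unit

Social marginal cost = private MC − MEB = 31.41 + 1.09x.
Set SMC = demand: 31.41 + 1.09x = 126.85 - 2.19x → x* = 29.0976.
The Pigouvian subsidy equals MEB at x*: 5.65 + 0.38×29.0976 = 16.7071.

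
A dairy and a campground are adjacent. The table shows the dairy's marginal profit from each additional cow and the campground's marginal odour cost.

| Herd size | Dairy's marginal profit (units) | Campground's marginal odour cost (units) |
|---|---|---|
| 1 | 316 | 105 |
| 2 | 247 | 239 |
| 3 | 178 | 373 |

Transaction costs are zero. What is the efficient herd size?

Bargaining reaches the level where marginal profit last exceeds marginal odour cost.
That holds through level 2 (247 ≥ 239) but not at 3 (178 < 373).

2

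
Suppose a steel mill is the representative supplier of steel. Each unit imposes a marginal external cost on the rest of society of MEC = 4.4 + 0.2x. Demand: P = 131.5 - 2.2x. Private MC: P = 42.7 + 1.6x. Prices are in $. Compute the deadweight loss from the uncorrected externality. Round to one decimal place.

DWL = $10.3

Market equilibrium (private): 42.7 + 1.6x = 131.5 - 2.2x → x_m = 23.3684.
Social marginal cost = private MC + MEC = 47.1 + 1.8x.
Set SMC = demand: 47.1 + 1.8x = 131.5 - 2.2x → x* = 21.1000.
Between x* and x_m the wedge SMC − demand runs linearly from 0 to MEC(x_m), so the loss is a triangle.
DWL = ½ × 2.2684 × 9.0737 = 10.2914.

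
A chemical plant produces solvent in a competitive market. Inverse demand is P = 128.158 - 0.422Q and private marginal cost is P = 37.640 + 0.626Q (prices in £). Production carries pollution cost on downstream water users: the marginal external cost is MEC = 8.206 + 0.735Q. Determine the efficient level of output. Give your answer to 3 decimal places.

Social marginal cost = private MC + MEC = 45.846 + 1.361Q.
Set SMC = demand: 45.846 + 1.361Q = 128.158 - 0.422Q → Q* = 46.1649.

Q* = 46.165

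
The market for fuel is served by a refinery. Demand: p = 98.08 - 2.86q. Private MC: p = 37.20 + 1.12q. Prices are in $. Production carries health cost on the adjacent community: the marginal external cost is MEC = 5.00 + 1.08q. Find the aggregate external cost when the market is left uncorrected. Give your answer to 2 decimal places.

Market equilibrium (private): 37.20 + 1.12q = 98.08 - 2.86q → q_m = 15.2965.
Total external cost = ∫₀^{q_m} (5.00 + 1.08q) dq = 5.00×15.2965 + ½×1.08×15.2965² = 202.8333.

$202.83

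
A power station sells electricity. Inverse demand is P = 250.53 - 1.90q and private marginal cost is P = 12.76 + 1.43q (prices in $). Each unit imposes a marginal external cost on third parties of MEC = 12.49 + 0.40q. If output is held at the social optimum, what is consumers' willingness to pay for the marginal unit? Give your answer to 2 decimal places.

Social marginal cost = private MC + MEC = 25.25 + 1.83q.
Set SMC = demand: 25.25 + 1.83q = 250.53 - 1.90q → q* = 60.3968.
Consumer price on the demand curve at q*: 250.53 − 1.90×60.3968 = 135.7761.

P = $135.78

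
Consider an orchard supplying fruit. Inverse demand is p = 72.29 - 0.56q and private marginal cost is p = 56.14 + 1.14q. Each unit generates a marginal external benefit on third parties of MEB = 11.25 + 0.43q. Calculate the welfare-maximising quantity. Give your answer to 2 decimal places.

Social marginal cost = private MC − MEB = 44.89 + 0.71q.
Set SMC = demand: 44.89 + 0.71q = 72.29 - 0.56q → q* = 21.5748.

q* = 21.57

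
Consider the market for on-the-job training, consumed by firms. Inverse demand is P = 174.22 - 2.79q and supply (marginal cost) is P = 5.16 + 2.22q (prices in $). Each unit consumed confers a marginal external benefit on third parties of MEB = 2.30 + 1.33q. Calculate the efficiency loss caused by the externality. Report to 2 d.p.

DWL = $302.44

Market equilibrium (private): 5.16 + 2.22q = 174.22 - 2.79q → q_m = 33.7445.
Social marginal benefit = demand + MEB = 176.52 - 1.46q.
Set SMB = MC: 176.52 - 1.46q = 5.16 + 2.22q → q* = 46.5652.
The loss is the area between SMB and MC from q* to q_m; with linear curves that's a triangle of height MEB(q_m).
DWL = ½ × 12.8207 × 47.1802 = 302.4416.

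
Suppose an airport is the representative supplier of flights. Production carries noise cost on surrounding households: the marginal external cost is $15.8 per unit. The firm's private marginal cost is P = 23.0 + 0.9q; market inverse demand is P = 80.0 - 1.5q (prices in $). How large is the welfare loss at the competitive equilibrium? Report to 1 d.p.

DWL = $52.0

Market equilibrium (private): 23.0 + 0.9q = 80.0 - 1.5q → q_m = 23.7500.
Social marginal cost = private MC + MEC = 38.8 + 0.9q.
Set SMC = demand: 38.8 + 0.9q = 80.0 - 1.5q → q* = 17.1667.
Between q* and q_m the wedge SMC − demand runs linearly from 0 to MEC(q_m), so the loss is a triangle.
DWL = ½ × 6.5833 × 15.8000 = 52.0081.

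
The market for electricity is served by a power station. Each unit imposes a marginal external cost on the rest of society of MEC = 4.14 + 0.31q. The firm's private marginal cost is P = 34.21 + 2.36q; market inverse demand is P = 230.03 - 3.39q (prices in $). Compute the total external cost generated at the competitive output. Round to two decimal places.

$320.76

Market equilibrium (private): 34.21 + 2.36q = 230.03 - 3.39q → q_m = 34.0557.
Total external cost = ∫₀^{q_m} (4.14 + 0.31q) dq = 4.14×34.0557 + ½×0.31×34.0557² = 320.7582.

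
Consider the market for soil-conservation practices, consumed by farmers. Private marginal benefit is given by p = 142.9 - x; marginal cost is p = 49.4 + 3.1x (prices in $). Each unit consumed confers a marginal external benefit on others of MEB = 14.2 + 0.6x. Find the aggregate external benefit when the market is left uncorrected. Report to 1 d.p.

$479.8

Market equilibrium (private): 49.4 + 3.1x = 142.9 - x → x_m = 22.8049.
Total external benefit = ∫₀^{x_m} (14.2 + 0.6x) dx = 14.2×22.8049 + ½×0.6×22.8049² = 479.8486.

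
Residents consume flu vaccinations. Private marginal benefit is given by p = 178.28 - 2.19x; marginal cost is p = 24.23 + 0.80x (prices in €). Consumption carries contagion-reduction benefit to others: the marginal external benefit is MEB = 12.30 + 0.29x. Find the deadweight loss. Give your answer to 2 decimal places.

DWL = €137.42

Market equilibrium (private): 24.23 + 0.80x = 178.28 - 2.19x → x_m = 51.5217.
Social marginal benefit = demand + MEB = 190.58 - 1.90x.
Set SMB = MC: 190.58 - 1.90x = 24.23 + 0.80x → x* = 61.6111.
The loss is the area between SMB and MC from x* to x_m; with linear curves that's a triangle of height MEB(x_m).
DWL = ½ × 10.0894 × 27.2413 = 137.4242.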